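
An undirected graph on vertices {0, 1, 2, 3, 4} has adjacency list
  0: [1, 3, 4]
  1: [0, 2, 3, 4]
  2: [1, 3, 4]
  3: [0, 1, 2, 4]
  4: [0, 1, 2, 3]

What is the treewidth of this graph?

3

A width-3 tree decomposition is:
Bags: B1 = {0, 1, 3, 4}  B2 = {1, 2, 3, 4}
Tree: B1–B2
Each bag holds 4 vertices, so the decomposition has width 3, which upper-bounds the treewidth. For the lower bound, the 4 vertices {0, 1, 3, 4} are pairwise adjacent, and any tree decomposition puts a clique entirely inside one bag — forcing width ≥ 3. Therefore the treewidth is 3.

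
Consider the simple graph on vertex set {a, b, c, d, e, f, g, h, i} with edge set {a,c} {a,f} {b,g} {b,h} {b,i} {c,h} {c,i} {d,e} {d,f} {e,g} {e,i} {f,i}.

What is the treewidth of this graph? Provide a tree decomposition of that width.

Each bag holds 4 vertices, so the decomposition has width 3, which upper-bounds the treewidth. For the lower bound: the 4 vertex sets {d,e,g}, {b}, {i}, {a,c,f,h} are disjoint, each induces a connected subgraph, and every pair is joined by at least one edge of G. Contracting each set to a single vertex therefore yields K_{4} as a minor, and since treewidth is minor-monotone, tw(G) ≥ tw(K_{4}) = 3. The upper and lower bounds meet at 3, so that is the treewidth.

Treewidth 3.
One optimal decomposition is:
Bags: B1 = {b, d, e, g}  B2 = {b, d, e, i}  B3 = {b, d, f, i}  B4 = {b, f, h, i}  B5 = {c, f, h, i}  B6 = {a, c, f, h}
Tree: B1–B2, B2–B3, B3–B4, B4–B5, B5–B6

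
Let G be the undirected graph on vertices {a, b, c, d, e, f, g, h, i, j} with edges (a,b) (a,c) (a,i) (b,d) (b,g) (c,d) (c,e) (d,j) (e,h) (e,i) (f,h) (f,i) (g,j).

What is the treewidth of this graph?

2

A width-2 tree decomposition is:
Bags: B1 = {e, f, h}  B2 = {e, f, i}  B3 = {c, e, i}  B4 = {a, c, i}  B5 = {a, c, d}  B6 = {a, b, d}  B7 = {b, d, j}  B8 = {b, g, j}
Tree: B1–B2, B2–B3, B3–B4, B4–B5, B5–B6, B6–B7, B7–B8
Every bag has size at most 3, so the width is 3 − 1 = 2 and tw(G) ≤ 2. For the lower bound, G contains the cycle h–f–i–e–h, so G is not a forest; only forests have treewidth ≤ 1, hence tw(G) ≥ 2. Therefore the treewidth is 2.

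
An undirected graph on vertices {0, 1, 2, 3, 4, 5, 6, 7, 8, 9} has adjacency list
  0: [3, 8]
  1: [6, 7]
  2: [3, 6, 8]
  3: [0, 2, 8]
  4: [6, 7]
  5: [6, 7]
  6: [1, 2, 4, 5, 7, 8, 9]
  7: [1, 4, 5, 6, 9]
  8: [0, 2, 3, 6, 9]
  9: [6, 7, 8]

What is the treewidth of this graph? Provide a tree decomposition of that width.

The largest bag has 3 vertices, giving width 2; this decomposition certifies tw(G) ≤ 2. Conversely, {0, 3, 8} is a clique of size 3, and the vertices of any clique must share a bag in every tree decomposition; so some bag has ≥ 3 vertices and tw(G) ≥ 2. Hence tw(G) = 2 exactly.

Treewidth 2.
One optimal decomposition is:
Bags: B1 = {1, 6, 7}  B2 = {5, 6, 7}  B3 = {6, 7, 9}  B4 = {6, 8, 9}  B5 = {2, 6, 8}  B6 = {4, 6, 7}  B7 = {2, 3, 8}  B8 = {0, 3, 8}
Tree: B1–B2, B2–B3, B3–B4, B4–B5, B2–B6, B5–B7, B7–B8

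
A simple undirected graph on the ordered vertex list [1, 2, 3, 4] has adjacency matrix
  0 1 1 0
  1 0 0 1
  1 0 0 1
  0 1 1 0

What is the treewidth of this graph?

2

A width-2 tree decomposition is:
Bags: B1 = {1, 3, 4}  B2 = {1, 2, 4}
Tree: B1–B2
Each bag holds 3 vertices, so the decomposition has width 2, which upper-bounds the treewidth. The edges 4–3–1–2–4 form a cycle, so G is not a tree and its treewidth is at least 2. Combining the bounds, tw(G) = 2.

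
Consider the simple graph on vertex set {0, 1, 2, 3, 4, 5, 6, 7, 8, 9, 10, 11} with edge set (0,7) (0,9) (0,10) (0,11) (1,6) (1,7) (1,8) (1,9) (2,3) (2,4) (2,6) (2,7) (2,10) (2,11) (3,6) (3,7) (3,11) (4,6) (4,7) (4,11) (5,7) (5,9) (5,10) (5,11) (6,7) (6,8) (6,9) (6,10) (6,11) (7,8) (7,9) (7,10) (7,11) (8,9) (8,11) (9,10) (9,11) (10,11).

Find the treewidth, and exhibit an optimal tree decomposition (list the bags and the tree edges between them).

Treewidth 4.
One optimal decomposition is:
Bags: B1 = {6, 7, 9, 10, 11}  B2 = {6, 7, 8, 9, 11}  B3 = {1, 6, 7, 8, 9}  B4 = {0, 7, 9, 10, 11}  B5 = {2, 6, 7, 10, 11}  B6 = {2, 4, 6, 7, 11}  B7 = {2, 3, 6, 7, 11}  B8 = {5, 7, 9, 10, 11}
Tree: B1–B2, B2–B3, B1–B4, B1–B5, B5–B6, B5–B7, B4–B8

The largest bag has 5 vertices, giving width 4; this decomposition certifies tw(G) ≤ 4. On the other hand G contains the 5-clique {1, 6, 7, 8, 9}. A clique must lie in a single bag of any decomposition, so no decomposition can have width below 4. The upper and lower bounds meet at 4, so that is the treewidth.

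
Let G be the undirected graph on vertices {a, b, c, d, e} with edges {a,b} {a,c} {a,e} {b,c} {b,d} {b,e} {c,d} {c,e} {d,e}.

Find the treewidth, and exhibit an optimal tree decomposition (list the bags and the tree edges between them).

Treewidth 3.
Bags: B1 = {a, b, c, e}  B2 = {b, c, d, e}
Tree: B1–B2

Every bag has size at most 4, so the width is 4 − 1 = 3 and tw(G) ≤ 3. Conversely, {b, c, d, e} is a clique of size 4, and the vertices of any clique must share a bag in every tree decomposition; so some bag has ≥ 4 vertices and tw(G) ≥ 3. Combining the bounds, tw(G) = 3.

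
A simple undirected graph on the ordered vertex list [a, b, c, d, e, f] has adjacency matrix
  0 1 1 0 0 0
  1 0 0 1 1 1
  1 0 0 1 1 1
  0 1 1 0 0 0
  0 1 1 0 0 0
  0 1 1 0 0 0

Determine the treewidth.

2

A width-2 tree decomposition is:
Bags: B1 = {b, c, d}  B2 = {b, c, f}  B3 = {a, b, c}  B4 = {b, c, e}
Tree: B1–B2, B2–B3, B3–B4
The largest bag has 3 vertices, giving width 2; this decomposition certifies tw(G) ≤ 2. Since d–b–f–c–d is a cycle in G, G is not acyclic. Forests are exactly the graphs of treewidth ≤ 1, so tw(G) ≥ 2. Hence tw(G) = 2 exactly.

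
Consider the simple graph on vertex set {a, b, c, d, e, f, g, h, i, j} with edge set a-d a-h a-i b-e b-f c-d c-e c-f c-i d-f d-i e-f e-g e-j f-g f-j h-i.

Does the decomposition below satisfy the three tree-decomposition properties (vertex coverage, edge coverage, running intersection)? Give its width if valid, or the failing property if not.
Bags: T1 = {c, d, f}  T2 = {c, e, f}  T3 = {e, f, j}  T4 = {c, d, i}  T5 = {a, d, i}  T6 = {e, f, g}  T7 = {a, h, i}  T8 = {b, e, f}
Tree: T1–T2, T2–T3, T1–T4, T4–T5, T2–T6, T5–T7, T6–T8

Vertex coverage: the bags together contain {a, b, c, d, e, f, g, h, i, j}, the full vertex set. Edge coverage: each edge of G has both endpoints in at least one bag. Running intersection: for every vertex, the bags containing it form a connected subtree. All three properties hold, so this is a valid tree decomposition of width max|bag| − 1 = 2, and hence tw(G) ≤ 2.

Yes; width 2.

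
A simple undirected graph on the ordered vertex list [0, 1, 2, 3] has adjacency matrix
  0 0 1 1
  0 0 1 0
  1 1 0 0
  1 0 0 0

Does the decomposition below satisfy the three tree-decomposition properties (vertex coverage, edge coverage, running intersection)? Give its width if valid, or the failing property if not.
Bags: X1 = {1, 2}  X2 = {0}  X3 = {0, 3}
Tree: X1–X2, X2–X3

A tree decomposition must satisfy three properties: every vertex lies in some bag; for every edge, both endpoints lie together in some bag; and for every vertex, the bags containing it form a connected subtree. Here edge (2,0) lies in no bag, so the decomposition is invalid.

No — edge (2,0) lies in no bag.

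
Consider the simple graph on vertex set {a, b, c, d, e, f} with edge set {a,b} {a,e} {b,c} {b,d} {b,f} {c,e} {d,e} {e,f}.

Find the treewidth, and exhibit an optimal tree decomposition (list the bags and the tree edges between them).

Treewidth 2.
One such decomposition:
Bags: B1 = {a, b, e}  B2 = {b, d, e}  B3 = {b, c, e}  B4 = {b, e, f}
Tree: B1–B2, B2–B3, B3–B4

Each bag holds 3 vertices, so the decomposition has width 2, which upper-bounds the treewidth. The edges b–a–e–d–b form a cycle, so G is not a tree and its treewidth is at least 2. Hence tw(G) = 2 exactly.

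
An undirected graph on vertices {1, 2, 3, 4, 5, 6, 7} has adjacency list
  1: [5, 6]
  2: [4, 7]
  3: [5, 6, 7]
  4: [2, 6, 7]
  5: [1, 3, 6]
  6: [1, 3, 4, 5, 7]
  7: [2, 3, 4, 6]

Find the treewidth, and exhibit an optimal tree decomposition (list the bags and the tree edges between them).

Treewidth 2.
One optimal decomposition is:
Bags: B1 = {4, 6, 7}  B2 = {3, 6, 7}  B3 = {3, 5, 6}  B4 = {1, 5, 6}  B5 = {2, 4, 7}
Tree: B1–B2, B2–B3, B3–B4, B1–B5

Every bag has size at most 3, so the width is 3 − 1 = 2 and tw(G) ≤ 2. On the other hand G contains the 3-clique {2, 4, 7}. A clique must lie in a single bag of any decomposition, so no decomposition can have width below 2. Combining the bounds, tw(G) = 2.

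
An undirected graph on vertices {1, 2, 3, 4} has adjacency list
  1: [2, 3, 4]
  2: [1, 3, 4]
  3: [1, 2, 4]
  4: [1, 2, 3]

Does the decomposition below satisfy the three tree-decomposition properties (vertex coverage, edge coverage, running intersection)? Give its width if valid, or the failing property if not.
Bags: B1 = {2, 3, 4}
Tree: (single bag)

A tree decomposition must satisfy three properties: every vertex lies in some bag; for every edge, both endpoints lie together in some bag; and for every vertex, the bags containing it form a connected subtree. Here vertex 1 appears in no bag, so the decomposition is invalid.

No — vertex 1 appears in no bag.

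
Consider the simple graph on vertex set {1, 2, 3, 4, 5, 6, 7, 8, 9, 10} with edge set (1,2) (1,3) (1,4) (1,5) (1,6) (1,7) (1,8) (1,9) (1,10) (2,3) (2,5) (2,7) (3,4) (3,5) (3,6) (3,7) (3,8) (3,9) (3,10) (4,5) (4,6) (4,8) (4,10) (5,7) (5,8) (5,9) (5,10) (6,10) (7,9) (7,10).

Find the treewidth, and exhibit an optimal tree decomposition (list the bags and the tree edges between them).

Each bag holds 5 vertices, so the decomposition has width 4, which upper-bounds the treewidth. On the other hand G contains the 5-clique {1, 3, 4, 5, 8}. A clique must lie in a single bag of any decomposition, so no decomposition can have width below 4. Combining the bounds, tw(G) = 4.

Treewidth 4.
Bags: B1 = {1, 3, 4, 5, 8}  B2 = {1, 3, 4, 5, 10}  B3 = {1, 3, 4, 6, 10}  B4 = {1, 3, 5, 7, 10}  B5 = {1, 3, 5, 7, 9}  B6 = {1, 2, 3, 5, 7}
Tree: B1–B2, B2–B3, B2–B4, B4–B5, B4–B6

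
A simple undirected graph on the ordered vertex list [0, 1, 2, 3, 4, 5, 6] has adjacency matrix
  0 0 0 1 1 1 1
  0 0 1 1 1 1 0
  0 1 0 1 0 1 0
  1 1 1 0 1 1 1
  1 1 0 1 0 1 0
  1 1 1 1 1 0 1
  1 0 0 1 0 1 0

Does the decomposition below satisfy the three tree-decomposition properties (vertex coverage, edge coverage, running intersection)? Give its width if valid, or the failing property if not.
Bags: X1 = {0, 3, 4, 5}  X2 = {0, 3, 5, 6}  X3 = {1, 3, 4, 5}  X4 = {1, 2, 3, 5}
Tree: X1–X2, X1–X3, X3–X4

Every vertex of G appears in some bag (union = {0, 1, 2, 3, 4, 5, 6}); every edge is covered by a bag; and for each vertex v the set of bags containing v is connected in the bag tree. The decomposition is therefore valid. The largest bag has 4 vertices, so the width is 3.

Yes; width 3.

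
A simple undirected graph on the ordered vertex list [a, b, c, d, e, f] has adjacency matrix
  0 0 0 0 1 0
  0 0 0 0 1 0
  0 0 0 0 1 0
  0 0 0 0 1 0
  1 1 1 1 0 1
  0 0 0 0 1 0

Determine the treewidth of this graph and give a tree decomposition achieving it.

Every bag has size at most 2, so the width is 2 − 1 = 1 and tw(G) ≤ 1. Any graph with an edge has treewidth ≥ 1, and G has the edge c–e. Hence tw(G) = 1 exactly.

Treewidth 1.
One optimal decomposition is:
Bags: B1 = {c, e}  B2 = {b, e}  B3 = {a, e}  B4 = {d, e}  B5 = {e, f}
Tree: B1–B2, B1–B3, B1–B4, B2–B5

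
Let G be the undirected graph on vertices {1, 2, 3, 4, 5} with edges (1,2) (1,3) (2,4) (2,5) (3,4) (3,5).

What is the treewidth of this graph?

A width-2 tree decomposition is:
Bags: B1 = {1, 2, 3}  B2 = {2, 3, 4}  B3 = {2, 3, 5}
Tree: B1–B2, B2–B3
Each bag holds 3 vertices, so the decomposition has width 2, which upper-bounds the treewidth. The edges 2–1–3–4–2 form a cycle, so G is not a tree and its treewidth is at least 2. Therefore the treewidth is 2.

2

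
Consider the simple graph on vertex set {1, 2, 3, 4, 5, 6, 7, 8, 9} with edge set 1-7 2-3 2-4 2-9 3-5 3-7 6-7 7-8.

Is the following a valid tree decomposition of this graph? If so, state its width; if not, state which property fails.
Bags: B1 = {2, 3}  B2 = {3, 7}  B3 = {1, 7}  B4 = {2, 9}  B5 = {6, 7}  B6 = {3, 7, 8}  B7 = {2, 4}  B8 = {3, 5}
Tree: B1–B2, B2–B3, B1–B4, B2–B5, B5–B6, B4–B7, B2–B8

No — bags containing vertex 3 are not connected in the tree.

A tree decomposition must satisfy three properties: every vertex lies in some bag; for every edge, both endpoints lie together in some bag; and for every vertex, the bags containing it form a connected subtree. Here bags containing vertex 3 are not connected in the tree, so the decomposition is invalid.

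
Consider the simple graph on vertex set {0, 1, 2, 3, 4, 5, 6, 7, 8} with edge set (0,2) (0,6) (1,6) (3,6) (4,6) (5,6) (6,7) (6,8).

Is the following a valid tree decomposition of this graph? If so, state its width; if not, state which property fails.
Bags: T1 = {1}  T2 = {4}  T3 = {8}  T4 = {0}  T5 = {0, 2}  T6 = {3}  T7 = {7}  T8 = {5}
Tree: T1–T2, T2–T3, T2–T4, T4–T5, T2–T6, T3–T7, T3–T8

A tree decomposition must satisfy three properties: every vertex lies in some bag; for every edge, both endpoints lie together in some bag; and for every vertex, the bags containing it form a connected subtree. Here vertex 6 appears in no bag, so the decomposition is invalid.

No — vertex 6 appears in no bag.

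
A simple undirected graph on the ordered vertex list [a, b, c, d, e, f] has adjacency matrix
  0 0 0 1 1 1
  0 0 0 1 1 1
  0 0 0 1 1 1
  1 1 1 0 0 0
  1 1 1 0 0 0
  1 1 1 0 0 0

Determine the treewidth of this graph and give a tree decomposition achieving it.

Every bag has size at most 4, so the width is 4 − 1 = 3 and tw(G) ≤ 3. For the lower bound: the 4 vertex sets {c,f}, {b,d}, {e}, {a} are disjoint, each induces a connected subgraph, and every pair is joined by at least one edge of G. Contracting each set to a single vertex therefore yields K_{4} as a minor, and since treewidth is minor-monotone, tw(G) ≥ tw(K_{4}) = 3. Therefore the treewidth is 3.

Treewidth 3.
Bags: B1 = {c, d, e, f}  B2 = {b, d, e, f}  B3 = {a, d, e, f}
Tree: B1–B2, B2–B3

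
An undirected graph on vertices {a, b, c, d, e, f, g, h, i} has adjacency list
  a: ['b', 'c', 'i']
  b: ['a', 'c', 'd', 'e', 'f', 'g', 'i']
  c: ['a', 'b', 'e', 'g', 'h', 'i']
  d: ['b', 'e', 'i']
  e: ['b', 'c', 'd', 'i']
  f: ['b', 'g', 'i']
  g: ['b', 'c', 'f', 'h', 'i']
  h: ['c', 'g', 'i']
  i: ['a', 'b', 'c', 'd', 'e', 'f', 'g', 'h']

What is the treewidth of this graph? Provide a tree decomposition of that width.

Each bag holds 4 vertices, so the decomposition has width 3, which upper-bounds the treewidth. For the lower bound, the 4 vertices {c, g, h, i} are pairwise adjacent, and any tree decomposition puts a clique entirely inside one bag — forcing width ≥ 3. Therefore the treewidth is 3.

Treewidth 3.
Bags: B1 = {b, c, e, i}  B2 = {a, b, c, i}  B3 = {b, c, g, i}  B4 = {b, d, e, i}  B5 = {b, f, g, i}  B6 = {c, g, h, i}
Tree: B1–B2, B1–B3, B1–B4, B3–B5, B3–B6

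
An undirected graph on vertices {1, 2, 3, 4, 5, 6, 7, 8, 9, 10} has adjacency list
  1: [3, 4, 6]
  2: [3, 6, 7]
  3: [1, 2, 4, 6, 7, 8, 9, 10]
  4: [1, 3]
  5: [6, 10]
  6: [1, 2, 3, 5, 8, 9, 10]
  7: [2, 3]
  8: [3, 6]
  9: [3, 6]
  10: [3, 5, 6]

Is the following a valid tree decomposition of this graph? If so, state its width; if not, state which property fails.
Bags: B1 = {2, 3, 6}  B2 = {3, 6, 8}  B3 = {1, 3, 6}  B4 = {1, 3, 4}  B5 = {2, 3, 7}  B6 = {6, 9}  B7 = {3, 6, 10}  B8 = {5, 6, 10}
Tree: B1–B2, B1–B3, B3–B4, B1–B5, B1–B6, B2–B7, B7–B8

No — edge (3,9) lies in no bag.

A tree decomposition must satisfy three properties: every vertex lies in some bag; for every edge, both endpoints lie together in some bag; and for every vertex, the bags containing it form a connected subtree. Here edge (3,9) lies in no bag, so the decomposition is invalid.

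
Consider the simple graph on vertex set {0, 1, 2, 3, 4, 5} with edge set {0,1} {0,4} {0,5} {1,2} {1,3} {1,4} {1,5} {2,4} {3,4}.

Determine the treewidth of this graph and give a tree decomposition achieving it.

Each bag holds 3 vertices, so the decomposition has width 2, which upper-bounds the treewidth. On the other hand G contains the 3-clique {0, 1, 4}. A clique must lie in a single bag of any decomposition, so no decomposition can have width below 2. The upper and lower bounds meet at 2, so that is the treewidth.

Treewidth 2.
Bags: B1 = {0, 1, 5}  B2 = {0, 1, 4}  B3 = {1, 3, 4}  B4 = {1, 2, 4}
Tree: B1–B2, B2–B3, B2–B4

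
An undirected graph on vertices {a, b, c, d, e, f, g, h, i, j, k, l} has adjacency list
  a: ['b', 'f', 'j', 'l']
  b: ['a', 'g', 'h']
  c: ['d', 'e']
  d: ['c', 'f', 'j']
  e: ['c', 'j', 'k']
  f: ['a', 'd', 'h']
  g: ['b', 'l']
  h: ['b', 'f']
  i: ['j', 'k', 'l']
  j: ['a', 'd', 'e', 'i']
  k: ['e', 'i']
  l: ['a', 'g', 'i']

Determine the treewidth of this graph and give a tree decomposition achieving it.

The largest bag has 4 vertices, giving width 3; this decomposition certifies tw(G) ≤ 3. For the lower bound: the 4 vertex sets {b,g,h}, {f}, {a}, {d,i,j,l} are disjoint, each induces a connected subgraph, and every pair is joined by at least one edge of G. Contracting each set to a single vertex therefore yields K_{4} as a minor, and since treewidth is minor-monotone, tw(G) ≥ tw(K_{4}) = 3. Combining the bounds, tw(G) = 3.

Treewidth 3.
One optimal decomposition is:
Bags: B1 = {b, f, g, h}  B2 = {a, b, f, g}  B3 = {a, f, g, l}  B4 = {a, d, f, l}  B5 = {a, d, j, l}  B6 = {d, i, j, l}  B7 = {c, d, i, j}  B8 = {c, e, i, j}  B9 = {c, e, i, k}
Tree: B1–B2, B2–B3, B3–B4, B4–B5, B5–B6, B6–B7, B7–B8, B8–B9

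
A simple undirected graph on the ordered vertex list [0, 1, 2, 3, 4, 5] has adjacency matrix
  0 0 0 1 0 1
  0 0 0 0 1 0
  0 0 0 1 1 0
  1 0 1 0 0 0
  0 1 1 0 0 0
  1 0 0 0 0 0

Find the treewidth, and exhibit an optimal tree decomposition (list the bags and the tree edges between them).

The largest bag has 2 vertices, giving width 1; this decomposition certifies tw(G) ≤ 1. G has an edge, so its treewidth is at least 1. Combining the bounds, tw(G) = 1.

Treewidth 1.
Bags: B1 = {1, 4}  B2 = {2, 4}  B3 = {2, 3}  B4 = {0, 3}  B5 = {0, 5}
Tree: B1–B2, B2–B3, B3–B4, B4–B5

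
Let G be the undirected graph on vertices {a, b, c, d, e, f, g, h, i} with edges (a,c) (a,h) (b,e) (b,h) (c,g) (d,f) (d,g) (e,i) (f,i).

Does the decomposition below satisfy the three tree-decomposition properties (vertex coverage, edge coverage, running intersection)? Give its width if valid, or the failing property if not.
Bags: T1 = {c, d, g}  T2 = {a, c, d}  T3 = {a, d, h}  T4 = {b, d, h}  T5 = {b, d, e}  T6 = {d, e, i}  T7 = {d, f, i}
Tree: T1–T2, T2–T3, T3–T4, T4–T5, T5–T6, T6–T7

Checking the three conditions: (i) the bags cover all of {a, b, c, d, e, f, g, h, i}; (ii) for each edge, some bag contains both endpoints; (iii) the bags containing any fixed vertex form a subtree. All hold, so the decomposition is valid with width 3 − 1 = 2.

Yes; width 2.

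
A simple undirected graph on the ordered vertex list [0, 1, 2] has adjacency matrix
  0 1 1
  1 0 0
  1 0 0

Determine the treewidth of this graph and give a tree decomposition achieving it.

Every bag has size at most 2, so the width is 2 − 1 = 1 and tw(G) ≤ 1. Since G has at least one edge (e.g. 2–0), it is not an edgeless graph, so tw(G) ≥ 1. The upper and lower bounds meet at 1, so that is the treewidth.

Treewidth 1.
Bags: B1 = {0, 2}  B2 = {0, 1}
Tree: B1–B2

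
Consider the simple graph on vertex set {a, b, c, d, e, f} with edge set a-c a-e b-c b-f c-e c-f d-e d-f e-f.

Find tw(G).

A width-2 tree decomposition is:
Bags: B1 = {d, e, f}  B2 = {c, e, f}  B3 = {a, c, e}  B4 = {b, c, f}
Tree: B1–B2, B2–B3, B2–B4
The largest bag has 3 vertices, giving width 2; this decomposition certifies tw(G) ≤ 2. On the other hand G contains the 3-clique {d, e, f}. A clique must lie in a single bag of any decomposition, so no decomposition can have width below 2. Therefore the treewidth is 2.

2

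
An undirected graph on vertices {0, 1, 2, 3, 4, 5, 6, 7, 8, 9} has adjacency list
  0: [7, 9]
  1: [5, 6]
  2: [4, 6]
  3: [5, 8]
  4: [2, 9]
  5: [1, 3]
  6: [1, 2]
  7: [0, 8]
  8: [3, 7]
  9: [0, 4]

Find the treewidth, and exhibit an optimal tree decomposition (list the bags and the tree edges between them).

Treewidth 2.
One such decomposition:
Bags: B1 = {0, 7, 8}  B2 = {0, 8, 9}  B3 = {4, 8, 9}  B4 = {2, 4, 8}  B5 = {2, 6, 8}  B6 = {1, 6, 8}  B7 = {1, 5, 8}  B8 = {3, 5, 8}
Tree: B1–B2, B2–B3, B3–B4, B4–B5, B5–B6, B6–B7, B7–B8

The largest bag has 3 vertices, giving width 2; this decomposition certifies tw(G) ≤ 2. Since 8–7–0–9–4–2–6–1–5–3–8 is a cycle in G, G is not acyclic. Forests are exactly the graphs of treewidth ≤ 1, so tw(G) ≥ 2. Therefore the treewidth is 2.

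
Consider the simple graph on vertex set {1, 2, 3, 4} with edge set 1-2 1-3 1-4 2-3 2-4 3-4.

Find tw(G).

A width-3 tree decomposition is:
Bags: B1 = {1, 2, 3, 4}
Tree: (single bag)
With just one bag of size 4, the width is 4 − 1 = 3, so tw(G) ≤ 3. On the other hand G contains the 4-clique {1, 2, 3, 4}. A clique must lie in a single bag of any decomposition, so no decomposition can have width below 3. The upper and lower bounds meet at 3, so that is the treewidth.

3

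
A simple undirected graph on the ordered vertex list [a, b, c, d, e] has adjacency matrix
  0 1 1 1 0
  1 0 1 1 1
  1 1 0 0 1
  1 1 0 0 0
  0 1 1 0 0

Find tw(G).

2

A width-2 tree decomposition is:
Bags: B1 = {a, b, c}  B2 = {b, c, e}  B3 = {a, b, d}
Tree: B1–B2, B1–B3
The largest bag has 3 vertices, giving width 2; this decomposition certifies tw(G) ≤ 2. For the lower bound, the 3 vertices {a, b, d} are pairwise adjacent, and any tree decomposition puts a clique entirely inside one bag — forcing width ≥ 2. Combining the bounds, tw(G) = 2.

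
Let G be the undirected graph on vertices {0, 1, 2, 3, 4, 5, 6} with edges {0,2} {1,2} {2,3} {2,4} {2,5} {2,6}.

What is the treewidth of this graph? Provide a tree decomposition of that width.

Each bag holds 2 vertices, so the decomposition has width 1, which upper-bounds the treewidth. G has an edge, so its treewidth is at least 1. Therefore the treewidth is 1.

Treewidth 1.
One such decomposition:
Bags: B1 = {0, 2}  B2 = {2, 6}  B3 = {1, 2}  B4 = {2, 5}  B5 = {2, 3}  B6 = {2, 4}
Tree: B1–B2, B2–B3, B3–B4, B1–B5, B1–B6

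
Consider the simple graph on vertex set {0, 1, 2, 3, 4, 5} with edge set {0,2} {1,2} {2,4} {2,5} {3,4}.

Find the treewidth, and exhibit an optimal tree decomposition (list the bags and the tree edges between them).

The largest bag has 2 vertices, giving width 1; this decomposition certifies tw(G) ≤ 1. Any graph with an edge has treewidth ≥ 1, and G has the edge 2–4. Hence tw(G) = 1 exactly.

Treewidth 1.
One such decomposition:
Bags: B1 = {2, 4}  B2 = {3, 4}  B3 = {0, 2}  B4 = {1, 2}  B5 = {2, 5}
Tree: B1–B2, B1–B3, B1–B4, B1–B5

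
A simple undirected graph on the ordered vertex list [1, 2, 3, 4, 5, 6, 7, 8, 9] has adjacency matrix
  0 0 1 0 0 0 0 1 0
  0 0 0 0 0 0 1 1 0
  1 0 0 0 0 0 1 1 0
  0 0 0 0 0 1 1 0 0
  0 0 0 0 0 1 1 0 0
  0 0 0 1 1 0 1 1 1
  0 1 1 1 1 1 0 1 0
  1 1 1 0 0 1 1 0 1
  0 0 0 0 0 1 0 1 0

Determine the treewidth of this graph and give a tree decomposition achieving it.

Every bag has size at most 3, so the width is 3 − 1 = 2 and tw(G) ≤ 2. For the lower bound, the 3 vertices {1, 3, 8} are pairwise adjacent, and any tree decomposition puts a clique entirely inside one bag — forcing width ≥ 2. Combining the bounds, tw(G) = 2.

Treewidth 2.
One such decomposition:
Bags: B1 = {6, 7, 8}  B2 = {2, 7, 8}  B3 = {3, 7, 8}  B4 = {4, 6, 7}  B5 = {1, 3, 8}  B6 = {5, 6, 7}  B7 = {6, 8, 9}
Tree: B1–B2, B1–B3, B1–B4, B3–B5, B4–B6, B1–B7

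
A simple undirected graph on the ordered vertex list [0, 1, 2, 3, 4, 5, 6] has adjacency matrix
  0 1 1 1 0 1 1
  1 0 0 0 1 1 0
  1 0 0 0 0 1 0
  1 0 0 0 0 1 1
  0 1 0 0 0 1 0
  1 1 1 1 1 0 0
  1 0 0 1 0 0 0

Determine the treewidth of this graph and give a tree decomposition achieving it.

Every bag has size at most 3, so the width is 3 − 1 = 2 and tw(G) ≤ 2. For the lower bound, the 3 vertices {0, 1, 5} are pairwise adjacent, and any tree decomposition puts a clique entirely inside one bag — forcing width ≥ 2. Therefore the treewidth is 2.

Treewidth 2.
Bags: B1 = {1, 4, 5}  B2 = {0, 1, 5}  B3 = {0, 2, 5}  B4 = {0, 3, 5}  B5 = {0, 3, 6}
Tree: B1–B2, B2–B3, B2–B4, B4–B5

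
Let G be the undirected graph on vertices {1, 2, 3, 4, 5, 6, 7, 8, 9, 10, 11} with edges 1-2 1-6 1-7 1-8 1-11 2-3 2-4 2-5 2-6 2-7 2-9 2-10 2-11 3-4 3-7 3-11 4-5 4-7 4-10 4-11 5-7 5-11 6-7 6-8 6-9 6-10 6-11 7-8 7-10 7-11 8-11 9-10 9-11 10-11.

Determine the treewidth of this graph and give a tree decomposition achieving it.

Every bag has size at most 5, so the width is 5 − 1 = 4 and tw(G) ≤ 4. Conversely, {1, 6, 7, 8, 11} is a clique of size 5, and the vertices of any clique must share a bag in every tree decomposition; so some bag has ≥ 5 vertices and tw(G) ≥ 4. Combining the bounds, tw(G) = 4.

Treewidth 4.
One such decomposition:
Bags: B1 = {2, 4, 7, 10, 11}  B2 = {2, 6, 7, 10, 11}  B3 = {1, 2, 6, 7, 11}  B4 = {2, 6, 9, 10, 11}  B5 = {2, 3, 4, 7, 11}  B6 = {1, 6, 7, 8, 11}  B7 = {2, 4, 5, 7, 11}
Tree: B1–B2, B2–B3, B2–B4, B1–B5, B3–B6, B1–B7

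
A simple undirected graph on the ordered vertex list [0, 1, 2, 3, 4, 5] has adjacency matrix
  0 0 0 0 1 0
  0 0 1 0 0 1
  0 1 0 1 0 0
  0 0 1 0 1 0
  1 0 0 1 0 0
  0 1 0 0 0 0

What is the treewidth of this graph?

1

A width-1 tree decomposition is:
Bags: B1 = {0, 4}  B2 = {3, 4}  B3 = {2, 3}  B4 = {1, 2}  B5 = {1, 5}
Tree: B1–B2, B2–B3, B3–B4, B4–B5
Each bag holds 2 vertices, so the decomposition has width 1, which upper-bounds the treewidth. Since G has at least one edge (e.g. 0–4), it is not an edgeless graph, so tw(G) ≥ 1. Therefore the treewidth is 1.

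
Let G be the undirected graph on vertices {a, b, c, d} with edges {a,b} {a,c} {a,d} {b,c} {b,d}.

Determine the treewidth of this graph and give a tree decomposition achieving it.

Treewidth 2.
Bags: B1 = {a, b, d}  B2 = {a, b, c}
Tree: B1–B2

Each bag holds 3 vertices, so the decomposition has width 2, which upper-bounds the treewidth. Conversely, {a, b, d} is a clique of size 3, and the vertices of any clique must share a bag in every tree decomposition; so some bag has ≥ 3 vertices and tw(G) ≥ 2. Hence tw(G) = 2 exactly.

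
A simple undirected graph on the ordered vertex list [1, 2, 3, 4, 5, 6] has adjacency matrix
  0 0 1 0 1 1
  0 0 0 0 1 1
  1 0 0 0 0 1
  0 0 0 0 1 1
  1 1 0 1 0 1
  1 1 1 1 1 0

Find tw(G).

A width-2 tree decomposition is:
Bags: B1 = {4, 5, 6}  B2 = {1, 5, 6}  B3 = {1, 3, 6}  B4 = {2, 5, 6}
Tree: B1–B2, B2–B3, B2–B4
Each bag holds 3 vertices, so the decomposition has width 2, which upper-bounds the treewidth. For the lower bound, the 3 vertices {1, 3, 6} are pairwise adjacent, and any tree decomposition puts a clique entirely inside one bag — forcing width ≥ 2. The upper and lower bounds meet at 2, so that is the treewidth.

2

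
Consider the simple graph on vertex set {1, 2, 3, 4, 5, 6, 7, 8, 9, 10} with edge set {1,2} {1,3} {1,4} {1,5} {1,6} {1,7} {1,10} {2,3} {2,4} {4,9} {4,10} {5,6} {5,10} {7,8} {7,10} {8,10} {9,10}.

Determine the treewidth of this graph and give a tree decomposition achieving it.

Treewidth 2.
One optimal decomposition is:
Bags: B1 = {1, 5, 10}  B2 = {1, 4, 10}  B3 = {1, 2, 4}  B4 = {1, 5, 6}  B5 = {1, 7, 10}  B6 = {4, 9, 10}  B7 = {7, 8, 10}  B8 = {1, 2, 3}
Tree: B1–B2, B2–B3, B1–B4, B1–B5, B2–B6, B5–B7, B3–B8

Each bag holds 3 vertices, so the decomposition has width 2, which upper-bounds the treewidth. On the other hand G contains the 3-clique {7, 8, 10}. A clique must lie in a single bag of any decomposition, so no decomposition can have width below 2. Hence tw(G) = 2 exactly.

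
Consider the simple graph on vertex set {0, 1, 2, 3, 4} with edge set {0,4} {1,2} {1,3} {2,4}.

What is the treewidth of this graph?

A width-1 tree decomposition is:
Bags: B1 = {0, 4}  B2 = {2, 4}  B3 = {1, 2}  B4 = {1, 3}
Tree: B1–B2, B2–B3, B3–B4
Every bag has size at most 2, so the width is 2 − 1 = 1 and tw(G) ≤ 1. Any graph with an edge has treewidth ≥ 1, and G has the edge 0–4. The upper and lower bounds meet at 1, so that is the treewidth.

1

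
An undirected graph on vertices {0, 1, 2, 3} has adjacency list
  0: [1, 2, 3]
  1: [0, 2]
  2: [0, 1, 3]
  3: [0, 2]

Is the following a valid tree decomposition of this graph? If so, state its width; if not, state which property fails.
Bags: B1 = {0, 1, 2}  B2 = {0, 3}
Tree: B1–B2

A tree decomposition must satisfy three properties: every vertex lies in some bag; for every edge, both endpoints lie together in some bag; and for every vertex, the bags containing it form a connected subtree. Here edge (2,3) lies in no bag, so the decomposition is invalid.

No — edge (2,3) lies in no bag.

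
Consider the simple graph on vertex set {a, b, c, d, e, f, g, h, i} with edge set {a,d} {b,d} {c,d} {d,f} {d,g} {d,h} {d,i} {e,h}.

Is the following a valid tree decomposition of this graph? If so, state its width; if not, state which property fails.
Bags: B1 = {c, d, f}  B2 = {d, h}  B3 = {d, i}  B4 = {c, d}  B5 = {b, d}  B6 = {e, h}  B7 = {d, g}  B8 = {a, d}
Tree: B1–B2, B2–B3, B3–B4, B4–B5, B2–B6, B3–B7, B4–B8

A tree decomposition must satisfy three properties: every vertex lies in some bag; for every edge, both endpoints lie together in some bag; and for every vertex, the bags containing it form a connected subtree. Here bags containing vertex c are not connected in the tree, so the decomposition is invalid.

No — bags containing vertex c are not connected in the tree.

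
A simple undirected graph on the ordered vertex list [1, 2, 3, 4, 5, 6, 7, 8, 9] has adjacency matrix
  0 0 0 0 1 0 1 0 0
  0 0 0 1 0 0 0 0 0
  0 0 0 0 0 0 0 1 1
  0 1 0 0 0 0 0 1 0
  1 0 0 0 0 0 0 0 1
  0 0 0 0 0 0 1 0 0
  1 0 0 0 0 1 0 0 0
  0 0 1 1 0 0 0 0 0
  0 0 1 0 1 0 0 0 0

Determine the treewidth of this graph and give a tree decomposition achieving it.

The largest bag has 2 vertices, giving width 1; this decomposition certifies tw(G) ≤ 1. Any graph with an edge has treewidth ≥ 1, and G has the edge 2–4. Therefore the treewidth is 1.

Treewidth 1.
One optimal decomposition is:
Bags: B1 = {2, 4}  B2 = {4, 8}  B3 = {3, 8}  B4 = {3, 9}  B5 = {5, 9}  B6 = {1, 5}  B7 = {1, 7}  B8 = {6, 7}
Tree: B1–B2, B2–B3, B3–B4, B4–B5, B5–B6, B6–B7, B7–B8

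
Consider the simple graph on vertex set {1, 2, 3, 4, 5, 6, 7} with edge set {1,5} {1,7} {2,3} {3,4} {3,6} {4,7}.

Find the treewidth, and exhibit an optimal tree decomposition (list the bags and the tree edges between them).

The largest bag has 2 vertices, giving width 1; this decomposition certifies tw(G) ≤ 1. Any graph with an edge has treewidth ≥ 1, and G has the edge 2–3. Hence tw(G) = 1 exactly.

Treewidth 1.
One optimal decomposition is:
Bags: B1 = {2, 3}  B2 = {3, 4}  B3 = {4, 7}  B4 = {1, 7}  B5 = {3, 6}  B6 = {1, 5}
Tree: B1–B2, B2–B3, B3–B4, B1–B5, B4–B6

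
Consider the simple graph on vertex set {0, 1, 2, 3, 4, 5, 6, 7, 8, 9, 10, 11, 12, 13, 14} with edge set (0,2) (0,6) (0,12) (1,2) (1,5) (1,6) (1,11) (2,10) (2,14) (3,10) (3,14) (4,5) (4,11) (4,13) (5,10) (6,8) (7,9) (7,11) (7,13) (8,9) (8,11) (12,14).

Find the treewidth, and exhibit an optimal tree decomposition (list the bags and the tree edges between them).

Each bag holds 4 vertices, so the decomposition has width 3, which upper-bounds the treewidth. For the lower bound: the 4 vertex sets {3,12,14}, {10}, {2}, {0,1,5,6} are disjoint, each induces a connected subgraph, and every pair is joined by at least one edge of G. Contracting each set to a single vertex therefore yields K_{4} as a minor, and since treewidth is minor-monotone, tw(G) ≥ tw(K_{4}) = 3. Therefore the treewidth is 3.

Treewidth 3.
Bags: B1 = {3, 10, 12, 14}  B2 = {2, 10, 12, 14}  B3 = {0, 2, 10, 12}  B4 = {0, 2, 5, 10}  B5 = {0, 1, 2, 5}  B6 = {0, 1, 5, 6}  B7 = {1, 4, 5, 6}  B8 = {1, 4, 6, 11}  B9 = {4, 6, 8, 11}  B10 = {4, 8, 11, 13}  B11 = {7, 8, 11, 13}  B12 = {7, 8, 9, 13}
Tree: B1–B2, B2–B3, B3–B4, B4–B5, B5–B6, B6–B7, B7–B8, B8–B9, B9–B10, B10–B11, B11–B12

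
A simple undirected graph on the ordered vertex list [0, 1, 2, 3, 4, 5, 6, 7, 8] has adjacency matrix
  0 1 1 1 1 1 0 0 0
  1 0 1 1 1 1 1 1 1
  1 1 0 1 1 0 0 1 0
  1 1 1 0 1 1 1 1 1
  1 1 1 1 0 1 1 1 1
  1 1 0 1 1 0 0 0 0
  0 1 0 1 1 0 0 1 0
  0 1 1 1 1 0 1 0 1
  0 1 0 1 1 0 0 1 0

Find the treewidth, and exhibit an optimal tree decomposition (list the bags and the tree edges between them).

Treewidth 4.
One such decomposition:
Bags: B1 = {1, 3, 4, 7, 8}  B2 = {1, 2, 3, 4, 7}  B3 = {0, 1, 2, 3, 4}  B4 = {0, 1, 3, 4, 5}  B5 = {1, 3, 4, 6, 7}
Tree: B1–B2, B2–B3, B3–B4, B2–B5

Each bag holds 5 vertices, so the decomposition has width 4, which upper-bounds the treewidth. For the lower bound, the 5 vertices {0, 1, 2, 3, 4} are pairwise adjacent, and any tree decomposition puts a clique entirely inside one bag — forcing width ≥ 4. Hence tw(G) = 4 exactly.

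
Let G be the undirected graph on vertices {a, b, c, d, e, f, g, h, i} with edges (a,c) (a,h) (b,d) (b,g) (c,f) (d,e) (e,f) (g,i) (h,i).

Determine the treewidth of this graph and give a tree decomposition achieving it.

Every bag has size at most 3, so the width is 3 − 1 = 2 and tw(G) ≤ 2. For the lower bound, G contains the cycle a–c–f–e–d–b–g–i–h–a, so G is not a forest; only forests have treewidth ≤ 1, hence tw(G) ≥ 2. The upper and lower bounds meet at 2, so that is the treewidth.

Treewidth 2.
Bags: B1 = {a, c, f}  B2 = {a, e, f}  B3 = {a, d, e}  B4 = {a, b, d}  B5 = {a, b, g}  B6 = {a, g, i}  B7 = {a, h, i}
Tree: B1–B2, B2–B3, B3–B4, B4–B5, B5–B6, B6–B7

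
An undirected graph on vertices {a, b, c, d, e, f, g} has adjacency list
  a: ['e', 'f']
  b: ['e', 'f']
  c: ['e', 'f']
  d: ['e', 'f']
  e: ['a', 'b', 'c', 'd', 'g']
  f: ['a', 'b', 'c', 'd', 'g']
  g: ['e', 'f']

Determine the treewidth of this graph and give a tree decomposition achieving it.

Treewidth 2.
One such decomposition:
Bags: B1 = {b, e, f}  B2 = {a, e, f}  B3 = {e, f, g}  B4 = {c, e, f}  B5 = {d, e, f}
Tree: B1–B2, B2–B3, B3–B4, B4–B5

Each bag holds 3 vertices, so the decomposition has width 2, which upper-bounds the treewidth. Since f–b–e–a–f is a cycle in G, G is not acyclic. Forests are exactly the graphs of treewidth ≤ 1, so tw(G) ≥ 2. Combining the bounds, tw(G) = 2.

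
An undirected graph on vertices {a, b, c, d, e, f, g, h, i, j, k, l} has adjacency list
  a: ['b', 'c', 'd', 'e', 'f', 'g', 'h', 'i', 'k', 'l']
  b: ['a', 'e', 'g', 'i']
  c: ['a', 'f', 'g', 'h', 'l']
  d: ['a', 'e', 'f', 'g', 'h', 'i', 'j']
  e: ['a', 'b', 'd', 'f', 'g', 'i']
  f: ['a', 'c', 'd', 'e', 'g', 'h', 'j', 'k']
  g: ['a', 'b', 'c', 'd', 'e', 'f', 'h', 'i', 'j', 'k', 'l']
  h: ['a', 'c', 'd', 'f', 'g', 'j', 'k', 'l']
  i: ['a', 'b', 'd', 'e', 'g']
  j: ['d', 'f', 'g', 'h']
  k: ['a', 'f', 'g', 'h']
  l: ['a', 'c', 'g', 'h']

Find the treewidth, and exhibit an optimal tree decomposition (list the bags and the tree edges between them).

Treewidth 4.
One such decomposition:
Bags: B1 = {a, c, f, g, h}  B2 = {a, d, f, g, h}  B3 = {a, d, e, f, g}  B4 = {a, d, e, g, i}  B5 = {a, c, g, h, l}  B6 = {a, b, e, g, i}  B7 = {a, f, g, h, k}  B8 = {d, f, g, h, j}
Tree: B1–B2, B2–B3, B3–B4, B1–B5, B4–B6, B1–B7, B2–B8

Each bag holds 5 vertices, so the decomposition has width 4, which upper-bounds the treewidth. Conversely, {d, f, g, h, j} is a clique of size 5, and the vertices of any clique must share a bag in every tree decomposition; so some bag has ≥ 5 vertices and tw(G) ≥ 4. Therefore the treewidth is 4.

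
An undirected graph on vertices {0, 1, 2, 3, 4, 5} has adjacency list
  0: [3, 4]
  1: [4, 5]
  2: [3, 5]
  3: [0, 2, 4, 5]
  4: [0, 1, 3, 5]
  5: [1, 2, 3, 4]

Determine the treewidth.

2

A width-2 tree decomposition is:
Bags: B1 = {1, 4, 5}  B2 = {3, 4, 5}  B3 = {0, 3, 4}  B4 = {2, 3, 5}
Tree: B1–B2, B2–B3, B2–B4
The largest bag has 3 vertices, giving width 2; this decomposition certifies tw(G) ≤ 2. For the lower bound, the 3 vertices {1, 4, 5} are pairwise adjacent, and any tree decomposition puts a clique entirely inside one bag — forcing width ≥ 2. Combining the bounds, tw(G) = 2.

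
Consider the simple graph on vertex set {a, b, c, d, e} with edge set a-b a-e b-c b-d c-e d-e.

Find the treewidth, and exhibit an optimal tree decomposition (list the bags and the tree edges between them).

Treewidth 2.
Bags: B1 = {a, b, e}  B2 = {b, d, e}  B3 = {b, c, e}
Tree: B1–B2, B2–B3

The largest bag has 3 vertices, giving width 2; this decomposition certifies tw(G) ≤ 2. Since a–e–d–b–a is a cycle in G, G is not acyclic. Forests are exactly the graphs of treewidth ≤ 1, so tw(G) ≥ 2. Hence tw(G) = 2 exactly.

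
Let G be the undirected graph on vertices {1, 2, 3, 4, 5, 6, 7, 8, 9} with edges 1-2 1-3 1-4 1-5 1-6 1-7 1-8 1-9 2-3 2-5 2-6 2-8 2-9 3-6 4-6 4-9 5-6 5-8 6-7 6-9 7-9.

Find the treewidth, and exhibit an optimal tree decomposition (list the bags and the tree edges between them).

Each bag holds 4 vertices, so the decomposition has width 3, which upper-bounds the treewidth. On the other hand G contains the 4-clique {1, 2, 5, 8}. A clique must lie in a single bag of any decomposition, so no decomposition can have width below 3. Combining the bounds, tw(G) = 3.

Treewidth 3.
One optimal decomposition is:
Bags: B1 = {1, 2, 6, 9}  B2 = {1, 2, 3, 6}  B3 = {1, 6, 7, 9}  B4 = {1, 2, 5, 6}  B5 = {1, 2, 5, 8}  B6 = {1, 4, 6, 9}
Tree: B1–B2, B1–B3, B2–B4, B4–B5, B1–B6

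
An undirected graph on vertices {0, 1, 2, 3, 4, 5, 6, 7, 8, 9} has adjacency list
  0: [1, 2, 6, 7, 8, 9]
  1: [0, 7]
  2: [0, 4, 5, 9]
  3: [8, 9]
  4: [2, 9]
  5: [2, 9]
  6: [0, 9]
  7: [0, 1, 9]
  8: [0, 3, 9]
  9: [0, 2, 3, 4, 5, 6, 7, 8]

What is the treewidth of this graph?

A width-2 tree decomposition is:
Bags: B1 = {0, 7, 9}  B2 = {0, 8, 9}  B3 = {0, 6, 9}  B4 = {0, 1, 7}  B5 = {0, 2, 9}  B6 = {2, 4, 9}  B7 = {3, 8, 9}  B8 = {2, 5, 9}
Tree: B1–B2, B1–B3, B1–B4, B3–B5, B5–B6, B2–B7, B6–B8
Every bag has size at most 3, so the width is 3 − 1 = 2 and tw(G) ≤ 2. For the lower bound, the 3 vertices {0, 1, 7} are pairwise adjacent, and any tree decomposition puts a clique entirely inside one bag — forcing width ≥ 2. The upper and lower bounds meet at 2, so that is the treewidth.

2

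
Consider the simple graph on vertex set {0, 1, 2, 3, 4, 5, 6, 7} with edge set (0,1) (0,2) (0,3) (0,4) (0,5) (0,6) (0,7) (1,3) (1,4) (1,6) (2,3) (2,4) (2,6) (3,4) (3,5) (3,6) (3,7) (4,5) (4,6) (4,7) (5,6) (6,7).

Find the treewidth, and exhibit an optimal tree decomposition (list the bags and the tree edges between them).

Every bag has size at most 5, so the width is 5 − 1 = 4 and tw(G) ≤ 4. For the lower bound, the 5 vertices {0, 1, 3, 4, 6} are pairwise adjacent, and any tree decomposition puts a clique entirely inside one bag — forcing width ≥ 4. Hence tw(G) = 4 exactly.

Treewidth 4.
One optimal decomposition is:
Bags: B1 = {0, 3, 4, 6, 7}  B2 = {0, 1, 3, 4, 6}  B3 = {0, 2, 3, 4, 6}  B4 = {0, 3, 4, 5, 6}
Tree: B1–B2, B2–B3, B2–B4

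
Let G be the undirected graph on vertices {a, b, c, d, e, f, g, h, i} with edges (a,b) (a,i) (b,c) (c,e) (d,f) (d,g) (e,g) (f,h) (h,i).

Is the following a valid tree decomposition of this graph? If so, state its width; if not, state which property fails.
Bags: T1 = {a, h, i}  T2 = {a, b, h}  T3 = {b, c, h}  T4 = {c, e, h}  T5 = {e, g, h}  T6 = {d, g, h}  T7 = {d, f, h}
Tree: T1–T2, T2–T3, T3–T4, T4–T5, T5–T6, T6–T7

Yes; width 2.

Vertex coverage: the bags together contain {a, b, c, d, e, f, g, h, i}, the full vertex set. Edge coverage: each edge of G has both endpoints in at least one bag. Running intersection: for every vertex, the bags containing it form a connected subtree. All three properties hold, so this is a valid tree decomposition of width max|bag| − 1 = 2, and hence tw(G) ≤ 2.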